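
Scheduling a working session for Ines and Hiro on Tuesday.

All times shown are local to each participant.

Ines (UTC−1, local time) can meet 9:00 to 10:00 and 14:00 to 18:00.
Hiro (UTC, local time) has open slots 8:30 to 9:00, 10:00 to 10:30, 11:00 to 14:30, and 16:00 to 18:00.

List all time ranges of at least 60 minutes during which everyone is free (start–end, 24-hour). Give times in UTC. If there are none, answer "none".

16:00–18:00

Ines → UTC: 10:00–11:00, 15:00–19:00.
Hiro → UTC: 08:30–09:00, 10:00–10:30, 11:00–14:30, 16:00–18:00.
Ines ∩ Hiro: 10:00–10:30, 16:00–18:00.
Windows ≥ 60 min: 16:00–18:00.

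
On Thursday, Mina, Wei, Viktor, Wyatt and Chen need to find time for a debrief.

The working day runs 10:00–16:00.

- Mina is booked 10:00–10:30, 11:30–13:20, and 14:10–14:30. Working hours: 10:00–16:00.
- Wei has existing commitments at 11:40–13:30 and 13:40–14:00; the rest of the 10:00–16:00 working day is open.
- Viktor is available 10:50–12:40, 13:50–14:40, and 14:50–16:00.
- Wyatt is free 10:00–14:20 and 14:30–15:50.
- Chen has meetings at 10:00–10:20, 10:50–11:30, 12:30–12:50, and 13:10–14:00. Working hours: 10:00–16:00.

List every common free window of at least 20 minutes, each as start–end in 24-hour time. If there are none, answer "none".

14:50–15:50

Mina free within 10:00–16:00: 10:30–11:30, 13:20–14:10, 14:30–16:00.
Wei free within 10:00–16:00: 10:00–11:40, 13:30–13:40, 14:00–16:00.
Chen free within 10:00–16:00: 10:20–10:50, 11:30–12:30, 12:50–13:10, 14:00–16:00.
Mina ∩ Wei: 10:30–11:30, 13:30–13:40, 14:00–14:10, 14:30–16:00.
Mina ∩ Wei ∩ Viktor: 10:50–11:30, 14:00–14:10, 14:30–14:40, 14:50–16:00.
Mina ∩ Wei ∩ Viktor ∩ Wyatt: 10:50–11:30, 14:00–14:10, 14:30–14:40, 14:50–15:50.
Mina ∩ Wei ∩ Viktor ∩ Wyatt ∩ Chen: 14:00–14:10, 14:30–14:40, 14:50–15:50.
Windows ≥ 20 min: 14:50–15:50.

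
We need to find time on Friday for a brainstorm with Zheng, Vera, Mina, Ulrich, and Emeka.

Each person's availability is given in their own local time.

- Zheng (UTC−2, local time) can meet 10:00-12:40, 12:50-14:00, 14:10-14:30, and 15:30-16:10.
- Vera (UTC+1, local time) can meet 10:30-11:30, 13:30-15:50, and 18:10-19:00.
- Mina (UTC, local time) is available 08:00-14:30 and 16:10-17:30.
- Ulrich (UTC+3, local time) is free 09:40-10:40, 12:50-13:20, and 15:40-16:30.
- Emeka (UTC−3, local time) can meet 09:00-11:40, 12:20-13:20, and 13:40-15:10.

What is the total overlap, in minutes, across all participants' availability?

Zheng → UTC: 12:00–14:40, 14:50–16:00, 16:10–16:30, 17:30–18:10.
Vera → UTC: 09:30–10:30, 12:30–14:50, 17:10–18:00.
Mina → UTC: 08:00–14:30, 16:10–17:30.
Ulrich → UTC: 06:40–07:40, 09:50–10:20, 12:40–13:30.
Emeka → UTC: 12:00–14:40, 15:20–16:20, 16:40–18:10.
Zheng ∩ Vera: 12:30–14:40, 17:30–18:00.
Zheng ∩ Vera ∩ Mina: 12:30–14:30.
Zheng ∩ Vera ∩ Mina ∩ Ulrich: 12:40–13:30.
Zheng ∩ Vera ∩ Mina ∩ Ulrich ∩ Emeka: 12:40–13:30.
Total common minutes: 50.

50 minutes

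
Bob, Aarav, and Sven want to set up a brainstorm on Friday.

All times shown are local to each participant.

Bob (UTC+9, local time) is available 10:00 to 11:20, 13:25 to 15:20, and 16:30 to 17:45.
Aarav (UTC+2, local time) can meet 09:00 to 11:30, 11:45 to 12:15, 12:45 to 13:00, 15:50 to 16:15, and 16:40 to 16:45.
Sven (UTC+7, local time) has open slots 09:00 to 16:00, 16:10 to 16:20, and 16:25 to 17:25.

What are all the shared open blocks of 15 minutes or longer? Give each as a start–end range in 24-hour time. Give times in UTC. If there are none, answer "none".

Bob → UTC: 01:00–02:20, 04:25–06:20, 07:30–08:45.
Aarav → UTC: 07:00–09:30, 09:45–10:15, 10:45–11:00, 13:50–14:15, 14:40–14:45.
Sven → UTC: 02:00–09:00, 09:10–09:20, 09:25–10:25.
Bob ∩ Aarav: 07:30–08:45.
Bob ∩ Aarav ∩ Sven: 07:30–08:45.
Windows ≥ 15 min: 07:30–08:45.

07:30–08:45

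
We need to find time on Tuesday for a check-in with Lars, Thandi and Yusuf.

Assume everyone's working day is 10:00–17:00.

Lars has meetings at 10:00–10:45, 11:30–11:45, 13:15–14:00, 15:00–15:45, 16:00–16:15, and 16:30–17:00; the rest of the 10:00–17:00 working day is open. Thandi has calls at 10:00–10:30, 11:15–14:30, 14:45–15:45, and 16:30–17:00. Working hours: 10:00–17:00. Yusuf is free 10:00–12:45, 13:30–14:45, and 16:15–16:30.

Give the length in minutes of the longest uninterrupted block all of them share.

Lars free within 10:00–17:00: 10:45–11:30, 11:45–13:15, 14:00–15:00, 15:45–16:00, 16:15–16:30.
Thandi free within 10:00–17:00: 10:30–11:15, 14:30–14:45, 15:45–16:30.
Lars ∩ Thandi: 10:45–11:15, 14:30–14:45, 15:45–16:00, 16:15–16:30.
Lars ∩ Thandi ∩ Yusuf: 10:45–11:15, 14:30–14:45, 16:15–16:30.
Common window lengths: 30, 15, 15 min; longest is 30.

30 minutes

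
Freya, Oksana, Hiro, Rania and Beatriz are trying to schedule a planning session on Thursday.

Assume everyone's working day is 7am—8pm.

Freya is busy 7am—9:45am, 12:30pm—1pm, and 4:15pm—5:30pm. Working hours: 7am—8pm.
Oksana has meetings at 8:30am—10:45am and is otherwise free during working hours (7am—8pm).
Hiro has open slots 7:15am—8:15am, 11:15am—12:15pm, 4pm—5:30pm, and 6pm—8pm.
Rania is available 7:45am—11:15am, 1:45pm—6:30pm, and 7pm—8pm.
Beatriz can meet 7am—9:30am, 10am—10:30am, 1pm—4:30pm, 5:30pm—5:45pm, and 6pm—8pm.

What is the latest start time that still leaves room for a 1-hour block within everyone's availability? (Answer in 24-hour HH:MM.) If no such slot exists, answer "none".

19:00

Freya free within 07:00–20:00: 09:45–12:30, 13:00–16:15, 17:30–20:00.
Oksana free within 07:00–20:00: 07:00–08:30, 10:45–20:00.
Freya ∩ Oksana: 10:45–12:30, 13:00–16:15, 17:30–20:00.
Freya ∩ Oksana ∩ Hiro: 11:15–12:15, 16:00–16:15, 18:00–20:00.
Freya ∩ Oksana ∩ Hiro ∩ Rania: 16:00–16:15, 18:00–18:30, 19:00–20:00.
Freya ∩ Oksana ∩ Hiro ∩ Rania ∩ Beatriz: 16:00–16:15, 18:00–18:30, 19:00–20:00.
Windows ≥ 60 min: 19:00–20:00.
Latest start in the last window 19:00–20:00 is 20:00 − 60 min = 19:00.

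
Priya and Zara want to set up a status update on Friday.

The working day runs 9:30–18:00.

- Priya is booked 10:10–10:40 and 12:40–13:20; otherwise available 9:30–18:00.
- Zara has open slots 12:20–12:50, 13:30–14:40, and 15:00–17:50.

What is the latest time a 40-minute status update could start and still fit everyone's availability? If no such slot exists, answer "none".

17:10

Priya free within 09:30–18:00: 09:30–10:10, 10:40–12:40, 13:20–18:00.
Priya ∩ Zara: 12:20–12:40, 13:30–14:40, 15:00–17:50.
Windows ≥ 40 min: 13:30–14:40, 15:00–17:50.
Latest start in the last window 15:00–17:50 is 17:50 − 40 min = 17:10.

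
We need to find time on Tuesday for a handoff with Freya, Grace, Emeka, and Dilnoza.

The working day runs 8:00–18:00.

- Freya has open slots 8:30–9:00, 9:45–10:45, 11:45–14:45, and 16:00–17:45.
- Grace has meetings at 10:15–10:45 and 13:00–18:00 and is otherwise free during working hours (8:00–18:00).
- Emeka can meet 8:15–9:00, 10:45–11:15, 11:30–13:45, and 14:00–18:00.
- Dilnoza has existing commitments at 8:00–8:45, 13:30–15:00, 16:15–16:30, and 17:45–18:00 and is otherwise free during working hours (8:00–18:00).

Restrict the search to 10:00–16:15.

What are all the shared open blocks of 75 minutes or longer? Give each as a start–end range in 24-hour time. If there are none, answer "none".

11:45–13:00

Grace free within 08:00–18:00: 08:00–10:15, 10:45–13:00.
Dilnoza free within 08:00–18:00: 08:45–13:30, 15:00–16:15, 16:30–17:45.
Freya ∩ Grace: 08:30–09:00, 09:45–10:15, 11:45–13:00.
Freya ∩ Grace ∩ Emeka: 08:30–09:00, 11:45–13:00.
Freya ∩ Grace ∩ Emeka ∩ Dilnoza: 08:45–09:00, 11:45–13:00.
Restricted to 10:00–16:15: 11:45–13:00.
Windows ≥ 75 min: 11:45–13:00.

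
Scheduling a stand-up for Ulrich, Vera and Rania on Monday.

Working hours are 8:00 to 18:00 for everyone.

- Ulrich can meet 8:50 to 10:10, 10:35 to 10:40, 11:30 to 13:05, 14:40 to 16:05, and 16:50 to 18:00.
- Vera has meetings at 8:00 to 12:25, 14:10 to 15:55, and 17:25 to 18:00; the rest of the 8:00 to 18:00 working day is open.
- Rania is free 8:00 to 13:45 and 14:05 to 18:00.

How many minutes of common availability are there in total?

85 minutes

Vera free within 08:00–18:00: 12:25–14:10, 15:55–17:25.
Ulrich ∩ Vera: 12:25–13:05, 15:55–16:05, 16:50–17:25.
Ulrich ∩ Vera ∩ Rania: 12:25–13:05, 15:55–16:05, 16:50–17:25.
Total common minutes: 40 + 10 + 35 = 85.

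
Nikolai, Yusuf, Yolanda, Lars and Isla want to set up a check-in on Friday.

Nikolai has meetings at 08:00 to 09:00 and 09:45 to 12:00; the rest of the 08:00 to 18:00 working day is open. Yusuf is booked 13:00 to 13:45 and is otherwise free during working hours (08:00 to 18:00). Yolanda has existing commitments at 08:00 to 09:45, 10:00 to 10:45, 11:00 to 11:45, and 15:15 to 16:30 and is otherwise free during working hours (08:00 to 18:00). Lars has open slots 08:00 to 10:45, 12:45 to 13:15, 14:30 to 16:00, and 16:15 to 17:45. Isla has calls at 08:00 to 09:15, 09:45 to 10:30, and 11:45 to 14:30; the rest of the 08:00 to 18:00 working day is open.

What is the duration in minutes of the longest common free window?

75 minutes

Nikolai free within 08:00–18:00: 09:00–09:45, 12:00–18:00.
Yusuf free within 08:00–18:00: 08:00–13:00, 13:45–18:00.
Yolanda free within 08:00–18:00: 09:45–10:00, 10:45–11:00, 11:45–15:15, 16:30–18:00.
Isla free within 08:00–18:00: 09:15–09:45, 10:30–11:45, 14:30–18:00.
Nikolai ∩ Yusuf: 09:00–09:45, 12:00–13:00, 13:45–18:00.
Nikolai ∩ Yusuf ∩ Yolanda: 12:00–13:00, 13:45–15:15, 16:30–18:00.
Nikolai ∩ Yusuf ∩ Yolanda ∩ Lars: 12:45–13:00, 14:30–15:15, 16:30–17:45.
Nikolai ∩ Yusuf ∩ Yolanda ∩ Lars ∩ Isla: 14:30–15:15, 16:30–17:45.
Common window lengths: 45, 75 min; longest is 75.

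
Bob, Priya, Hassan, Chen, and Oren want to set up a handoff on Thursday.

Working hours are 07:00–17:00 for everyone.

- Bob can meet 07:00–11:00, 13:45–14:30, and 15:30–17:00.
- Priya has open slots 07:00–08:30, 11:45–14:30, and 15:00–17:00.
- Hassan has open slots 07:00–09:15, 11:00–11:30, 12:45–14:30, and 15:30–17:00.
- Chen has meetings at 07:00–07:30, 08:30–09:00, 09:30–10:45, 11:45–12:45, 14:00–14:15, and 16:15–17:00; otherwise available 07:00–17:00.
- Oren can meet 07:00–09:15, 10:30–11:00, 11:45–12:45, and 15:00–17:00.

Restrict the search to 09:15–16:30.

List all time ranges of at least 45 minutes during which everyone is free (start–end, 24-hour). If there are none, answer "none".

Chen free within 07:00–17:00: 07:30–08:30, 09:00–09:30, 10:45–11:45, 12:45–14:00, 14:15–16:15.
Bob ∩ Priya: 07:00–08:30, 13:45–14:30, 15:30–17:00.
Bob ∩ Priya ∩ Hassan: 07:00–08:30, 13:45–14:30, 15:30–17:00.
Bob ∩ Priya ∩ Hassan ∩ Chen: 07:30–08:30, 13:45–14:00, 14:15–14:30, 15:30–16:15.
Bob ∩ Priya ∩ Hassan ∩ Chen ∩ Oren: 07:30–08:30, 15:30–16:15.
Restricted to 09:15–16:30: 15:30–16:15.
Windows ≥ 45 min: 15:30–16:15.

15:30–16:15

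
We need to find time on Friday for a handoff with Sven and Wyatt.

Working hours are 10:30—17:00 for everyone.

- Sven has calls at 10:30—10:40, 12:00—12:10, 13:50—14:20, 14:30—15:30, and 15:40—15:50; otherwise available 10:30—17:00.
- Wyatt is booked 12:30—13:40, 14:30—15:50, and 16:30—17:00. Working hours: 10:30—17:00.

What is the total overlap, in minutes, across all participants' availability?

160 minutes

Sven free within 10:30–17:00: 10:40–12:00, 12:10–13:50, 14:20–14:30, 15:30–15:40, 15:50–17:00.
Wyatt free within 10:30–17:00: 10:30–12:30, 13:40–14:30, 15:50–16:30.
Sven ∩ Wyatt: 10:40–12:00, 12:10–12:30, 13:40–13:50, 14:20–14:30, 15:50–16:30.
Total common minutes: 80 + 20 + 10 + 10 + 40 = 160.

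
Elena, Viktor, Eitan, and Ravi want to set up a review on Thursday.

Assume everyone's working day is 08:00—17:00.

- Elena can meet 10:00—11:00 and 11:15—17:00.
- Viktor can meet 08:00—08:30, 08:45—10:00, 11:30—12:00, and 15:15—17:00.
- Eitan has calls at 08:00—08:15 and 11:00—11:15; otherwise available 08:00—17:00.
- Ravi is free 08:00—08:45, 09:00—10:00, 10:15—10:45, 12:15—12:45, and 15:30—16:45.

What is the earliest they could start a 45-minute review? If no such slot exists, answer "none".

Eitan free within 08:00–17:00: 08:15–11:00, 11:15–17:00.
Elena ∩ Viktor: 11:30–12:00, 15:15–17:00.
Elena ∩ Viktor ∩ Eitan: 11:30–12:00, 15:15–17:00.
Elena ∩ Viktor ∩ Eitan ∩ Ravi: 15:30–16:45.
Windows ≥ 45 min: 15:30–16:45.
Earliest such window starts at 15:30.

15:30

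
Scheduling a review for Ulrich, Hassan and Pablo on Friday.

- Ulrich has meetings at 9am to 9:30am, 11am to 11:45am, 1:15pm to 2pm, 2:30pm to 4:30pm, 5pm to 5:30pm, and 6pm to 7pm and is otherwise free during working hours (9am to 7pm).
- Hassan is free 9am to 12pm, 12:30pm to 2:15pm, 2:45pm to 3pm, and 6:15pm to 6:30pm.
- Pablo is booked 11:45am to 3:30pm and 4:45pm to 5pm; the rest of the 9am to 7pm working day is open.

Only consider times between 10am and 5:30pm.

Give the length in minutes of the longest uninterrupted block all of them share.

Ulrich free within 09:00–19:00: 09:30–11:00, 11:45–13:15, 14:00–14:30, 16:30–17:00, 17:30–18:00.
Pablo free within 09:00–19:00: 09:00–11:45, 15:30–16:45, 17:00–19:00.
Ulrich ∩ Hassan: 09:30–11:00, 11:45–12:00, 12:30–13:15, 14:00–14:15.
Ulrich ∩ Hassan ∩ Pablo: 09:30–11:00.
Restricted to 10:00–17:30: 10:00–11:00.
Single common window of 60 minutes.

60 minutes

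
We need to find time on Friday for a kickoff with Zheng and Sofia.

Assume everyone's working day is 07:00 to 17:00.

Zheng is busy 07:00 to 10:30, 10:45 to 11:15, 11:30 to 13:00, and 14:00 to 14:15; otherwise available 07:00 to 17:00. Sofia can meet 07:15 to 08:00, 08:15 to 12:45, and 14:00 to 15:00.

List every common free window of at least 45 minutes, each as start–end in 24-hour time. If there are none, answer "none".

Zheng free within 07:00–17:00: 10:30–10:45, 11:15–11:30, 13:00–14:00, 14:15–17:00.
Zheng ∩ Sofia: 10:30–10:45, 11:15–11:30, 14:15–15:00.
Windows ≥ 45 min: 14:15–15:00.

14:15–15:00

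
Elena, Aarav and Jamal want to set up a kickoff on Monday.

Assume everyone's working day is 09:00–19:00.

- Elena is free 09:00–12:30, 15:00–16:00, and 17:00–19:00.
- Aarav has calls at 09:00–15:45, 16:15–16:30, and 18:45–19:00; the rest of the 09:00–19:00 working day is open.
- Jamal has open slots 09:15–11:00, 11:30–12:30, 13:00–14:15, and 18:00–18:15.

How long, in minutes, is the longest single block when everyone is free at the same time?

15 minutes

Aarav free within 09:00–19:00: 15:45–16:15, 16:30–18:45.
Elena ∩ Aarav: 15:45–16:00, 17:00–18:45.
Elena ∩ Aarav ∩ Jamal: 18:00–18:15.
Single common window of 15 minutes.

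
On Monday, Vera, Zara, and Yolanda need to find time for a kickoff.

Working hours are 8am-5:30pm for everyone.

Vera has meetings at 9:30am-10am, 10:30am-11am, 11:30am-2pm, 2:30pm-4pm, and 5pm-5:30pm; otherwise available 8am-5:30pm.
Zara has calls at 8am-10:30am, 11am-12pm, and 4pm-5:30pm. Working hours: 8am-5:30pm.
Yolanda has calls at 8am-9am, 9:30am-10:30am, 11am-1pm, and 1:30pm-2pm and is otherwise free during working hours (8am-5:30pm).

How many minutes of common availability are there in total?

Vera free within 08:00–17:30: 08:00–09:30, 10:00–10:30, 11:00–11:30, 14:00–14:30, 16:00–17:00.
Zara free within 08:00–17:30: 10:30–11:00, 12:00–16:00.
Yolanda free within 08:00–17:30: 09:00–09:30, 10:30–11:00, 13:00–13:30, 14:00–17:30.
Vera ∩ Zara: 14:00–14:30.
Vera ∩ Zara ∩ Yolanda: 14:00–14:30.
Total common minutes: 30.

30 minutes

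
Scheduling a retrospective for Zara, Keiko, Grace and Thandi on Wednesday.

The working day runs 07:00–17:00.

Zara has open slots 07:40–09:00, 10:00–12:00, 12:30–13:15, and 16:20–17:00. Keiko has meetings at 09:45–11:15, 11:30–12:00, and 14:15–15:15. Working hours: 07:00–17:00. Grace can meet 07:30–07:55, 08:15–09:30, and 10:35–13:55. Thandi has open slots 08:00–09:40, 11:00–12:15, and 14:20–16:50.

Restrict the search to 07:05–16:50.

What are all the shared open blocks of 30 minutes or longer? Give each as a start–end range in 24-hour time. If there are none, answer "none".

08:15–09:00

Keiko free within 07:00–17:00: 07:00–09:45, 11:15–11:30, 12:00–14:15, 15:15–17:00.
Zara ∩ Keiko: 07:40–09:00, 11:15–11:30, 12:30–13:15, 16:20–17:00.
Zara ∩ Keiko ∩ Grace: 07:40–07:55, 08:15–09:00, 11:15–11:30, 12:30–13:15.
Zara ∩ Keiko ∩ Grace ∩ Thandi: 08:15–09:00, 11:15–11:30.
Restricted to 07:05–16:50: 08:15–09:00, 11:15–11:30.
Windows ≥ 30 min: 08:15–09:00.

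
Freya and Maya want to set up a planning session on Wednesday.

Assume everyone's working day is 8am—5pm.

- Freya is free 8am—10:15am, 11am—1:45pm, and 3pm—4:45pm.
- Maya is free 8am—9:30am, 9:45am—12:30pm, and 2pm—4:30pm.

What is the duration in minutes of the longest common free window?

90 minutes

Freya ∩ Maya: 08:00–09:30, 09:45–10:15, 11:00–12:30, 15:00–16:30.
Common window lengths: 90, 30, 90, 90 min; longest is 90.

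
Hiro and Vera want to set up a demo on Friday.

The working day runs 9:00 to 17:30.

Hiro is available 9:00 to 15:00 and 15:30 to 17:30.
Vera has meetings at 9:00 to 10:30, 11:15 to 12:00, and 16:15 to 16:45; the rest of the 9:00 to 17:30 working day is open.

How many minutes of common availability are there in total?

Vera free within 09:00–17:30: 10:30–11:15, 12:00–16:15, 16:45–17:30.
Hiro ∩ Vera: 10:30–11:15, 12:00–15:00, 15:30–16:15, 16:45–17:30.
Total common minutes: 45 + 180 + 45 + 45 = 315.

315 minutes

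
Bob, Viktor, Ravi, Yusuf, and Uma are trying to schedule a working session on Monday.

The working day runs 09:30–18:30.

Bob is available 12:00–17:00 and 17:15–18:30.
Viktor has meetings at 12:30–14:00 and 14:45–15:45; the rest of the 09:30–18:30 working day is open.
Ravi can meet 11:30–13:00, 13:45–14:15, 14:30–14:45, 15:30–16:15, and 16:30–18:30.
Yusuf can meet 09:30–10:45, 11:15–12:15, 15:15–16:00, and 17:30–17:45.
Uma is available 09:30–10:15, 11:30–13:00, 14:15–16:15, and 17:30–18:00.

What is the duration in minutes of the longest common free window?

15 minutes

Viktor free within 09:30–18:30: 09:30–12:30, 14:00–14:45, 15:45–18:30.
Bob ∩ Viktor: 12:00–12:30, 14:00–14:45, 15:45–17:00, 17:15–18:30.
Bob ∩ Viktor ∩ Ravi: 12:00–12:30, 14:00–14:15, 14:30–14:45, 15:45–16:15, 16:30–17:00, 17:15–18:30.
Bob ∩ Viktor ∩ Ravi ∩ Yusuf: 12:00–12:15, 15:45–16:00, 17:30–17:45.
Bob ∩ Viktor ∩ Ravi ∩ Yusuf ∩ Uma: 12:00–12:15, 15:45–16:00, 17:30–17:45.
Common window lengths: 15, 15, 15 min; longest is 15.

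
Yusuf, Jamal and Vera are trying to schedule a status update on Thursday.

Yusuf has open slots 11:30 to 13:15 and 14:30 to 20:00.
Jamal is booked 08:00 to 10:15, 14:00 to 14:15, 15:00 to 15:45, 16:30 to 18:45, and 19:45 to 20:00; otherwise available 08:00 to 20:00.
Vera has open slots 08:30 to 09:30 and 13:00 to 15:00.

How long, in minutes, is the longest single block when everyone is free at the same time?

Jamal free within 08:00–20:00: 10:15–14:00, 14:15–15:00, 15:45–16:30, 18:45–19:45.
Yusuf ∩ Jamal: 11:30–13:15, 14:30–15:00, 15:45–16:30, 18:45–19:45.
Yusuf ∩ Jamal ∩ Vera: 13:00–13:15, 14:30–15:00.
Common window lengths: 15, 30 min; longest is 30.

30 minutes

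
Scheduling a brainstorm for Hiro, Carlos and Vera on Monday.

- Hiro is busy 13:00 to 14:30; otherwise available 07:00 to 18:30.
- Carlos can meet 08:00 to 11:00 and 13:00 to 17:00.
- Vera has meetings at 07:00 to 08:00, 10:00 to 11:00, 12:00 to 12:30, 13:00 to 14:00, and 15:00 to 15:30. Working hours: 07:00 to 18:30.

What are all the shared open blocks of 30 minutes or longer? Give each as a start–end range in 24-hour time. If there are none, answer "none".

08:00–10:00, 14:30–15:00, 15:30–17:00

Hiro free within 07:00–18:30: 07:00–13:00, 14:30–18:30.
Vera free within 07:00–18:30: 08:00–10:00, 11:00–12:00, 12:30–13:00, 14:00–15:00, 15:30–18:30.
Hiro ∩ Carlos: 08:00–11:00, 14:30–17:00.
Hiro ∩ Carlos ∩ Vera: 08:00–10:00, 14:30–15:00, 15:30–17:00.
Windows ≥ 30 min: 08:00–10:00, 14:30–15:00, 15:30–17:00.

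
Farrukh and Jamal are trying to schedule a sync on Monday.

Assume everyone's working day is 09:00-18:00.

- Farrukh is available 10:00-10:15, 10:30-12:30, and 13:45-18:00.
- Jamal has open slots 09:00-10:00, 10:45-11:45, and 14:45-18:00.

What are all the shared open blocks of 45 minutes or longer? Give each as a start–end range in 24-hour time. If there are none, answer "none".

10:45–11:45, 14:45–18:00

Farrukh ∩ Jamal: 10:45–11:45, 14:45–18:00.
Windows ≥ 45 min: 10:45–11:45, 14:45–18:00.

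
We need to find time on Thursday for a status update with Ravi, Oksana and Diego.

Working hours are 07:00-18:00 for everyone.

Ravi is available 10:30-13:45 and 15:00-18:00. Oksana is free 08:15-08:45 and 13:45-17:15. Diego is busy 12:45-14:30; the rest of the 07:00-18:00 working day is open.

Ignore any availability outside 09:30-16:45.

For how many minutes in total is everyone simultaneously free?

Diego free within 07:00–18:00: 07:00–12:45, 14:30–18:00.
Ravi ∩ Oksana: 15:00–17:15.
Ravi ∩ Oksana ∩ Diego: 15:00–17:15.
Restricted to 09:30–16:45: 15:00–16:45.
Total common minutes: 105.

105 minutes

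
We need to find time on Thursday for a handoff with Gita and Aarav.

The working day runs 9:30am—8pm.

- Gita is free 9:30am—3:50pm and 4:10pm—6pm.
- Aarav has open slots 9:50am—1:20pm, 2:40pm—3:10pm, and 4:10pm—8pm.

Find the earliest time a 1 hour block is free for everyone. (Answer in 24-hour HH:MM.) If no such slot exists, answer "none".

Gita ∩ Aarav: 09:50–13:20, 14:40–15:10, 16:10–18:00.
Windows ≥ 60 min: 09:50–13:20, 16:10–18:00.
Earliest such window starts at 09:50.

09:50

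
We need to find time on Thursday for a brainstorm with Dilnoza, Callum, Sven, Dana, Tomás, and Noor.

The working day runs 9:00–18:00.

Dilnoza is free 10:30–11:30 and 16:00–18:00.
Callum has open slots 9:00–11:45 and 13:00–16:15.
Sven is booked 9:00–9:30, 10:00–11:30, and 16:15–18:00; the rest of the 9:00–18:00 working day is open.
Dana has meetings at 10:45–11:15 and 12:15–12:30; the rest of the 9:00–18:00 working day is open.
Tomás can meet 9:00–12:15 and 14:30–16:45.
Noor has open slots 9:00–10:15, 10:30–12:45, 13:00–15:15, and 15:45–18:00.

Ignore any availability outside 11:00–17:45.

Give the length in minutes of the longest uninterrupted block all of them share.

Sven free within 09:00–18:00: 09:30–10:00, 11:30–16:15.
Dana free within 09:00–18:00: 09:00–10:45, 11:15–12:15, 12:30–18:00.
Dilnoza ∩ Callum: 10:30–11:30, 16:00–16:15.
Dilnoza ∩ Callum ∩ Sven: 16:00–16:15.
Dilnoza ∩ Callum ∩ Sven ∩ Dana: 16:00–16:15.
Dilnoza ∩ Callum ∩ Sven ∩ Dana ∩ Tomás: 16:00–16:15.
Dilnoza ∩ Callum ∩ Sven ∩ Dana ∩ Tomás ∩ Noor: 16:00–16:15.
Restricted to 11:00–17:45: 16:00–16:15.
Single common window of 15 minutes.

15 minutes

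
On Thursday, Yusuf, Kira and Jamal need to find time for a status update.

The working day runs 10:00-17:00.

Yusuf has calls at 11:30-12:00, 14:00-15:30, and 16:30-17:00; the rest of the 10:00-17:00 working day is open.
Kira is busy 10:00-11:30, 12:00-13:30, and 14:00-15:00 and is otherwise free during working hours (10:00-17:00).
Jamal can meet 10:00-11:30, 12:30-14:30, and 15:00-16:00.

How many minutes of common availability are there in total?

Yusuf free within 10:00–17:00: 10:00–11:30, 12:00–14:00, 15:30–16:30.
Kira free within 10:00–17:00: 11:30–12:00, 13:30–14:00, 15:00–17:00.
Yusuf ∩ Kira: 13:30–14:00, 15:30–16:30.
Yusuf ∩ Kira ∩ Jamal: 13:30–14:00, 15:30–16:00.
Total common minutes: 30 + 30 = 60.

60 minutes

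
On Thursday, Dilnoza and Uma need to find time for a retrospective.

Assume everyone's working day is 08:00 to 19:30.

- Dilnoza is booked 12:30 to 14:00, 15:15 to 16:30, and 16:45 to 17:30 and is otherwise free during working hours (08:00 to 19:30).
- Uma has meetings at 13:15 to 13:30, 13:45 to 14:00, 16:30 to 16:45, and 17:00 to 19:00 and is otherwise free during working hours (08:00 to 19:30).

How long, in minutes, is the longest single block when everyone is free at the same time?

270 minutes

Dilnoza free within 08:00–19:30: 08:00–12:30, 14:00–15:15, 16:30–16:45, 17:30–19:30.
Uma free within 08:00–19:30: 08:00–13:15, 13:30–13:45, 14:00–16:30, 16:45–17:00, 19:00–19:30.
Dilnoza ∩ Uma: 08:00–12:30, 14:00–15:15, 19:00–19:30.
Common window lengths: 270, 75, 30 min; longest is 270.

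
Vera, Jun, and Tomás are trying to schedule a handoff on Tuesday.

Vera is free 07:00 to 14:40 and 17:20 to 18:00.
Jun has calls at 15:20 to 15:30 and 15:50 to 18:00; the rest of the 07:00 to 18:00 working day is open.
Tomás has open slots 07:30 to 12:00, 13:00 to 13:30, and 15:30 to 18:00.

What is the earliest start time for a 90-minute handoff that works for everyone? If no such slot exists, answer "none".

Jun free within 07:00–18:00: 07:00–15:20, 15:30–15:50.
Vera ∩ Jun: 07:00–14:40.
Vera ∩ Jun ∩ Tomás: 07:30–12:00, 13:00–13:30.
Windows ≥ 90 min: 07:30–12:00.
Earliest such window starts at 07:30.

07:30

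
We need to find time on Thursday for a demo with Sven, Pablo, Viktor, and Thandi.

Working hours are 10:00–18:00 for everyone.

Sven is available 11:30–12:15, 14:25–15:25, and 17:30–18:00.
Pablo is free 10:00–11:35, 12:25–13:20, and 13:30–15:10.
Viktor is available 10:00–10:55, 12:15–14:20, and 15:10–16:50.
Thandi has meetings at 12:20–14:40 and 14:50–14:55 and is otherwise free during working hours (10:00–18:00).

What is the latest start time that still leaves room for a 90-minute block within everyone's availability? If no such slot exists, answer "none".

none

Thandi free within 10:00–18:00: 10:00–12:20, 14:40–14:50, 14:55–18:00.
Sven ∩ Pablo: 11:30–11:35, 14:25–15:10.
Sven ∩ Pablo ∩ Viktor: (none).
Sven ∩ Pablo ∩ Viktor ∩ Thandi: (none).
Windows ≥ 90 min: (none).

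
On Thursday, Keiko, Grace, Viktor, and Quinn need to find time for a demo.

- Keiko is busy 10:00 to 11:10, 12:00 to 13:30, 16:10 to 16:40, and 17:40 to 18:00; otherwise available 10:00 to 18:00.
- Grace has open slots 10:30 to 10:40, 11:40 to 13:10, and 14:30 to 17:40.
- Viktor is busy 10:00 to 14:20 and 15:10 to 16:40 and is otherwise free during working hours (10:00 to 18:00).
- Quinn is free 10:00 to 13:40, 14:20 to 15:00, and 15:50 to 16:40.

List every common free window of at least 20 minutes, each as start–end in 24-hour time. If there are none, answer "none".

14:30–15:00

Keiko free within 10:00–18:00: 11:10–12:00, 13:30–16:10, 16:40–17:40.
Viktor free within 10:00–18:00: 14:20–15:10, 16:40–18:00.
Keiko ∩ Grace: 11:40–12:00, 14:30–16:10, 16:40–17:40.
Keiko ∩ Grace ∩ Viktor: 14:30–15:10, 16:40–17:40.
Keiko ∩ Grace ∩ Viktor ∩ Quinn: 14:30–15:00.
Windows ≥ 20 min: 14:30–15:00.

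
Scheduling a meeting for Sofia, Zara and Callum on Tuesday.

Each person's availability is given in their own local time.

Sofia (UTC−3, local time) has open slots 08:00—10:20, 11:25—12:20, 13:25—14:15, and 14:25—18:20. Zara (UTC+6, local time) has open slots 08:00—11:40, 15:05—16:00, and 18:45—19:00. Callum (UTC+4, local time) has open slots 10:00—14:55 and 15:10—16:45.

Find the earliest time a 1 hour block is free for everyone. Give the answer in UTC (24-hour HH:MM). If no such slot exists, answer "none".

Sofia → UTC: 11:00–13:20, 14:25–15:20, 16:25–17:15, 17:25–21:20.
Zara → UTC: 02:00–05:40, 09:05–10:00, 12:45–13:00.
Callum → UTC: 06:00–10:55, 11:10–12:45.
Sofia ∩ Zara: 12:45–13:00.
Sofia ∩ Zara ∩ Callum: (none).
Windows ≥ 60 min: (none).

none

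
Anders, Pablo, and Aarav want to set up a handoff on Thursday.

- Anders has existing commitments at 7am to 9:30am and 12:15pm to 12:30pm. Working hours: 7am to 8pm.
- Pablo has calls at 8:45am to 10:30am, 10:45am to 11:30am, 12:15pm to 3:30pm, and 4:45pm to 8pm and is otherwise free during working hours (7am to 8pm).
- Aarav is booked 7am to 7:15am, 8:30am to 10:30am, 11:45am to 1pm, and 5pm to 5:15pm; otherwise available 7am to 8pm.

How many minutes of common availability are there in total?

Anders free within 07:00–20:00: 09:30–12:15, 12:30–20:00.
Pablo free within 07:00–20:00: 07:00–08:45, 10:30–10:45, 11:30–12:15, 15:30–16:45.
Aarav free within 07:00–20:00: 07:15–08:30, 10:30–11:45, 13:00–17:00, 17:15–20:00.
Anders ∩ Pablo: 10:30–10:45, 11:30–12:15, 15:30–16:45.
Anders ∩ Pablo ∩ Aarav: 10:30–10:45, 11:30–11:45, 15:30–16:45.
Total common minutes: 15 + 15 + 75 = 105.

105 minutes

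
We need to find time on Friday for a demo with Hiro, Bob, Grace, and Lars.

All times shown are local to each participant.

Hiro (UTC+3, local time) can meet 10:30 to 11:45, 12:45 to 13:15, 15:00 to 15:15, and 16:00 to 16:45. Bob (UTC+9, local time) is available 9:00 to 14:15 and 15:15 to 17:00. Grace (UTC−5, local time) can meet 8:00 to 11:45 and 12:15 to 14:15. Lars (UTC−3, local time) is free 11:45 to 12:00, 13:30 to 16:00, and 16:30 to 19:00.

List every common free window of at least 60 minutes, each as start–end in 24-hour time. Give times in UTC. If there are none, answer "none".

Hiro → UTC: 07:30–08:45, 09:45–10:15, 12:00–12:15, 13:00–13:45.
Bob → UTC: 00:00–05:15, 06:15–08:00.
Grace → UTC: 13:00–16:45, 17:15–19:15.
Lars → UTC: 14:45–15:00, 16:30–19:00, 19:30–22:00.
Hiro ∩ Bob: 07:30–08:00.
Hiro ∩ Bob ∩ Grace: (none).
Hiro ∩ Bob ∩ Grace ∩ Lars: (none).
Windows ≥ 60 min: (none).

none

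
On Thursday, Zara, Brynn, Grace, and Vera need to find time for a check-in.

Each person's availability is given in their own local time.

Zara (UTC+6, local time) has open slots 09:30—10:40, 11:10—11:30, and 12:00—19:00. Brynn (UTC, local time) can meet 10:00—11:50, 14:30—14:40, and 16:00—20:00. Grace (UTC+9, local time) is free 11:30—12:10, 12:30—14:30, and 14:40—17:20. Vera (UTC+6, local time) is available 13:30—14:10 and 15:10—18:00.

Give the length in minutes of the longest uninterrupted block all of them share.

0 minutes

Zara → UTC: 03:30–04:40, 05:10–05:30, 06:00–13:00.
Brynn → UTC: 10:00–11:50, 14:30–14:40, 16:00–20:00.
Grace → UTC: 02:30–03:10, 03:30–05:30, 05:40–08:20.
Vera → UTC: 07:30–08:10, 09:10–12:00.
Zara ∩ Brynn: 10:00–11:50.
Zara ∩ Brynn ∩ Grace: (none).
Zara ∩ Brynn ∩ Grace ∩ Vera: (none).
No common window.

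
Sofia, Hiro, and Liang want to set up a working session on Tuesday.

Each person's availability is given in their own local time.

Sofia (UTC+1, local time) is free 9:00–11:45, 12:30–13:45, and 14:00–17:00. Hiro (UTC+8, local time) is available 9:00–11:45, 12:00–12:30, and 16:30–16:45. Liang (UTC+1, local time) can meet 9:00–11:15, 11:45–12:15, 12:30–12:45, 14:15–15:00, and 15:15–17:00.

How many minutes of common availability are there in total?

Sofia → UTC: 08:00–10:45, 11:30–12:45, 13:00–16:00.
Hiro → UTC: 01:00–03:45, 04:00–04:30, 08:30–08:45.
Liang → UTC: 08:00–10:15, 10:45–11:15, 11:30–11:45, 13:15–14:00, 14:15–16:00.
Sofia ∩ Hiro: 08:30–08:45.
Sofia ∩ Hiro ∩ Liang: 08:30–08:45.
Total common minutes: 15.

15 minutes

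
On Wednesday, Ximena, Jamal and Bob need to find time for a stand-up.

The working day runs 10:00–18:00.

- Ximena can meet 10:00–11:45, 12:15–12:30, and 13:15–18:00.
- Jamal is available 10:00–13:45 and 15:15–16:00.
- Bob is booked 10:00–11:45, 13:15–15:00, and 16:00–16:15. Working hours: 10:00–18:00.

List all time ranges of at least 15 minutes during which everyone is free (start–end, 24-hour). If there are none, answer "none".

Bob free within 10:00–18:00: 11:45–13:15, 15:00–16:00, 16:15–18:00.
Ximena ∩ Jamal: 10:00–11:45, 12:15–12:30, 13:15–13:45, 15:15–16:00.
Ximena ∩ Jamal ∩ Bob: 12:15–12:30, 15:15–16:00.
Windows ≥ 15 min: 12:15–12:30, 15:15–16:00.

12:15–12:30, 15:15–16:00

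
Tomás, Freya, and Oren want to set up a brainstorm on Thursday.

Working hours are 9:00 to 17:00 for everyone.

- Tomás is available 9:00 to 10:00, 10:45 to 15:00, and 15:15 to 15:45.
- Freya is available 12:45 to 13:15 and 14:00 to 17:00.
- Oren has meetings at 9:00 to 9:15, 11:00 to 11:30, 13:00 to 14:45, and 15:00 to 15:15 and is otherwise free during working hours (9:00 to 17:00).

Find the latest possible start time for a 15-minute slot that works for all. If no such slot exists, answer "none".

15:30

Oren free within 09:00–17:00: 09:15–11:00, 11:30–13:00, 14:45–15:00, 15:15–17:00.
Tomás ∩ Freya: 12:45–13:15, 14:00–15:00, 15:15–15:45.
Tomás ∩ Freya ∩ Oren: 12:45–13:00, 14:45–15:00, 15:15–15:45.
Windows ≥ 15 min: 12:45–13:00, 14:45–15:00, 15:15–15:45.
Latest start in the last window 15:15–15:45 is 15:45 − 15 min = 15:30.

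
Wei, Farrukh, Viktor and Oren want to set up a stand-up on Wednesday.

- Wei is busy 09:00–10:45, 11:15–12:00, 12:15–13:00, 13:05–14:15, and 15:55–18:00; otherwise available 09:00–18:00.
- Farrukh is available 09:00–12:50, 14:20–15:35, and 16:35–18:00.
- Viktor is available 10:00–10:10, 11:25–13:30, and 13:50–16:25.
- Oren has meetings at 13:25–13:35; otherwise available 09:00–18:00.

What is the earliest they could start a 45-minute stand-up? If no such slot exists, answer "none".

14:20

Wei free within 09:00–18:00: 10:45–11:15, 12:00–12:15, 13:00–13:05, 14:15–15:55.
Oren free within 09:00–18:00: 09:00–13:25, 13:35–18:00.
Wei ∩ Farrukh: 10:45–11:15, 12:00–12:15, 14:20–15:35.
Wei ∩ Farrukh ∩ Viktor: 12:00–12:15, 14:20–15:35.
Wei ∩ Farrukh ∩ Viktor ∩ Oren: 12:00–12:15, 14:20–15:35.
Windows ≥ 45 min: 14:20–15:35.
Earliest such window starts at 14:20.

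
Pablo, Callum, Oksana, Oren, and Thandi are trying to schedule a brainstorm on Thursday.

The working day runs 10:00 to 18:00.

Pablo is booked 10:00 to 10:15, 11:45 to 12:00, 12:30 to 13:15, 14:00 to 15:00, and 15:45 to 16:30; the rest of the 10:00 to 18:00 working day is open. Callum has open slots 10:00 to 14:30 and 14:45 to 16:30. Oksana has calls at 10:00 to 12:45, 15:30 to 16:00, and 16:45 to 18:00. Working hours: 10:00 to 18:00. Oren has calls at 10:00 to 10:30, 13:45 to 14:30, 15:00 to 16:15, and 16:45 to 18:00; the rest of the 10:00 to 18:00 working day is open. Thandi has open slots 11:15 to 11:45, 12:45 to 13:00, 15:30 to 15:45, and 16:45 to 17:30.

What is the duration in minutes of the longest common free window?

0 minutes

Pablo free within 10:00–18:00: 10:15–11:45, 12:00–12:30, 13:15–14:00, 15:00–15:45, 16:30–18:00.
Oksana free within 10:00–18:00: 12:45–15:30, 16:00–16:45.
Oren free within 10:00–18:00: 10:30–13:45, 14:30–15:00, 16:15–16:45.
Pablo ∩ Callum: 10:15–11:45, 12:00–12:30, 13:15–14:00, 15:00–15:45.
Pablo ∩ Callum ∩ Oksana: 13:15–14:00, 15:00–15:30.
Pablo ∩ Callum ∩ Oksana ∩ Oren: 13:15–13:45.
Pablo ∩ Callum ∩ Oksana ∩ Oren ∩ Thandi: (none).
No common window.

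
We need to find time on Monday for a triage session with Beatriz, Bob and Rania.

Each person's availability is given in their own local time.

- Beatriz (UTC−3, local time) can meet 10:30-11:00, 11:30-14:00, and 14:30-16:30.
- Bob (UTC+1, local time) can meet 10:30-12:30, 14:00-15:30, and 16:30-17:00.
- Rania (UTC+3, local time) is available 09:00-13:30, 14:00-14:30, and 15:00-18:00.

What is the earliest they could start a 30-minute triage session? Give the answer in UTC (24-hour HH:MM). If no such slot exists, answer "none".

13:30

Beatriz → UTC: 13:30–14:00, 14:30–17:00, 17:30–19:30.
Bob → UTC: 09:30–11:30, 13:00–14:30, 15:30–16:00.
Rania → UTC: 06:00–10:30, 11:00–11:30, 12:00–15:00.
Beatriz ∩ Bob: 13:30–14:00, 15:30–16:00.
Beatriz ∩ Bob ∩ Rania: 13:30–14:00.
Windows ≥ 30 min: 13:30–14:00.
Earliest such window starts at 13:30.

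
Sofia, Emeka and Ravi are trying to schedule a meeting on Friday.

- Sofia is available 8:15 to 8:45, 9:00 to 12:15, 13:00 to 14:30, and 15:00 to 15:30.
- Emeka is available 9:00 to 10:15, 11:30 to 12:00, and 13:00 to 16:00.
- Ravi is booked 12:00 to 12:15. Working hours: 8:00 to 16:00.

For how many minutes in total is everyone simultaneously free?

Ravi free within 08:00–16:00: 08:00–12:00, 12:15–16:00.
Sofia ∩ Emeka: 09:00–10:15, 11:30–12:00, 13:00–14:30, 15:00–15:30.
Sofia ∩ Emeka ∩ Ravi: 09:00–10:15, 11:30–12:00, 13:00–14:30, 15:00–15:30.
Total common minutes: 75 + 30 + 90 + 30 = 225.

225 minutes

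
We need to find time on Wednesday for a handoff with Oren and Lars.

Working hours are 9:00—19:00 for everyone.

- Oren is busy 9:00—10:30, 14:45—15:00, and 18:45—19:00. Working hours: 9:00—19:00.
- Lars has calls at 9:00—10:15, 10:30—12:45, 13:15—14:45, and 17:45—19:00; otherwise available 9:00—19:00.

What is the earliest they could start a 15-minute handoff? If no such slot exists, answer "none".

Oren free within 09:00–19:00: 10:30–14:45, 15:00–18:45.
Lars free within 09:00–19:00: 10:15–10:30, 12:45–13:15, 14:45–17:45.
Oren ∩ Lars: 12:45–13:15, 15:00–17:45.
Windows ≥ 15 min: 12:45–13:15, 15:00–17:45.
Earliest such window starts at 12:45.

12:45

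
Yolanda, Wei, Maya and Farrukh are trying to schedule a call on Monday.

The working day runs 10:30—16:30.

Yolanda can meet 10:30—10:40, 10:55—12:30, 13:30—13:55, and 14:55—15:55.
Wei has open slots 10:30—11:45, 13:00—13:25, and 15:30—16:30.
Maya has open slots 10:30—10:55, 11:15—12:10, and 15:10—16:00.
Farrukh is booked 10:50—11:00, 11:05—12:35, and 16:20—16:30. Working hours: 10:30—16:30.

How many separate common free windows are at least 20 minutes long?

1

Farrukh free within 10:30–16:30: 10:30–10:50, 11:00–11:05, 12:35–16:20.
Yolanda ∩ Wei: 10:30–10:40, 10:55–11:45, 15:30–15:55.
Yolanda ∩ Wei ∩ Maya: 10:30–10:40, 11:15–11:45, 15:30–15:55.
Yolanda ∩ Wei ∩ Maya ∩ Farrukh: 10:30–10:40, 15:30–15:55.
Windows ≥ 20 min: 15:30–15:55.
That's 1 window.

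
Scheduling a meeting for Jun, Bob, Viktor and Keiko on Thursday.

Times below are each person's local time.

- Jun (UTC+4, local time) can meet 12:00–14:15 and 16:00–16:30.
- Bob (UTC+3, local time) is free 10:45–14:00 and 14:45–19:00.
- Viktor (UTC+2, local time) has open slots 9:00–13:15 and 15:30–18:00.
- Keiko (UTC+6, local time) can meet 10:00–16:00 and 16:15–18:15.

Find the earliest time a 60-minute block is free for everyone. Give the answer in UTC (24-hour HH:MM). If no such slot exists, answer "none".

Jun → UTC: 08:00–10:15, 12:00–12:30.
Bob → UTC: 07:45–11:00, 11:45–16:00.
Viktor → UTC: 07:00–11:15, 13:30–16:00.
Keiko → UTC: 04:00–10:00, 10:15–12:15.
Jun ∩ Bob: 08:00–10:15, 12:00–12:30.
Jun ∩ Bob ∩ Viktor: 08:00–10:15.
Jun ∩ Bob ∩ Viktor ∩ Keiko: 08:00–10:00.
Windows ≥ 60 min: 08:00–10:00.
Earliest such window starts at 08:00.

08:00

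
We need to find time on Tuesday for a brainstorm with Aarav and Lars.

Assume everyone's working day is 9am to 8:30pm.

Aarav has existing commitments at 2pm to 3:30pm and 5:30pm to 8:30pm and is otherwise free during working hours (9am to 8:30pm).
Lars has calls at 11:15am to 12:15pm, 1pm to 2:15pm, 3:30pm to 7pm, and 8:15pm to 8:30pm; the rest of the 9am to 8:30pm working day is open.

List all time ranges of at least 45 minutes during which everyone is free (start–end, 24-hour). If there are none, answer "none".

Aarav free within 09:00–20:30: 09:00–14:00, 15:30–17:30.
Lars free within 09:00–20:30: 09:00–11:15, 12:15–13:00, 14:15–15:30, 19:00–20:15.
Aarav ∩ Lars: 09:00–11:15, 12:15–13:00.
Windows ≥ 45 min: 09:00–11:15, 12:15–13:00.

09:00–11:15, 12:15–13:00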